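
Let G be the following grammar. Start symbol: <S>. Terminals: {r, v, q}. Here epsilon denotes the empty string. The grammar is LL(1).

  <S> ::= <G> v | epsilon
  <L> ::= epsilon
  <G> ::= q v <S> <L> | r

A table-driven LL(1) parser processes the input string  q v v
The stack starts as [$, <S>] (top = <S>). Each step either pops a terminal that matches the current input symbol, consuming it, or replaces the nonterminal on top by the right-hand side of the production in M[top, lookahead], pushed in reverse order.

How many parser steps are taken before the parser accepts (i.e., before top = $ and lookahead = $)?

7

     Stack            Input    Action
  1  $ <S>            q v v $  expand <S> ::= <G> v
  2  $ v <G>          q v v $  expand <G> ::= q v <S> <L>
  3  $ v <L> <S> v q  q v v $  match q
  4  $ v <L> <S> v    v v $    match v
  5  $ v <L> <S>      v $      expand <S> ::= epsilon
  6  $ v <L>          v $      expand <L> ::= epsilon
  7  $ v              v $      match v
Accept reached after 7 steps.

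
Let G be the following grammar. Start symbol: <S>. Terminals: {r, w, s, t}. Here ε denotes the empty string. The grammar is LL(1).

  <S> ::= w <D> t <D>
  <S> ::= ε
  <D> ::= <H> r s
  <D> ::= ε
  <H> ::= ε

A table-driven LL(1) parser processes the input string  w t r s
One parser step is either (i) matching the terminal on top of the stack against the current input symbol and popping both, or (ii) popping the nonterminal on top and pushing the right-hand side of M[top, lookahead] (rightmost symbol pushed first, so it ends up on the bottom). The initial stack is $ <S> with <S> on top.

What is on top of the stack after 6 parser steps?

r

     Stack          Input      Action
  1  $ <S>          w t r s $  expand <S> ::= w <D> t <D>
  2  $ <D> t <D> w  w t r s $  match w
  3  $ <D> t <D>    t r s $    expand <D> ::= ε
  4  $ <D> t        t r s $    match t
  5  $ <D>          r s $      expand <D> ::= <H> r s
  6  $ s r <H>      r s $      expand <H> ::= ε
Stack after step 6: $ s r (top = r).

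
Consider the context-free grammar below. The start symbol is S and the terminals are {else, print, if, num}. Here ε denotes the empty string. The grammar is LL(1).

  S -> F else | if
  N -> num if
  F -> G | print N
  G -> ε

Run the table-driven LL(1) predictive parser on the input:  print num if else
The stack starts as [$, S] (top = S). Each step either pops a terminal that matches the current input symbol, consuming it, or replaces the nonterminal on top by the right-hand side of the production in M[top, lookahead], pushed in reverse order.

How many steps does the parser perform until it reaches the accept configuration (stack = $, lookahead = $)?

     Stack           Input                Action
  1  $ S             print num if else $  expand S -> F else
  2  $ else F        print num if else $  expand F -> print N
  3  $ else N print  print num if else $  match print
  4  $ else N        num if else $        expand N -> num if
  5  $ else if num   num if else $        match num
  6  $ else if       if else $            match if
  7  $ else          else $               match else
Accept reached after 7 steps.

7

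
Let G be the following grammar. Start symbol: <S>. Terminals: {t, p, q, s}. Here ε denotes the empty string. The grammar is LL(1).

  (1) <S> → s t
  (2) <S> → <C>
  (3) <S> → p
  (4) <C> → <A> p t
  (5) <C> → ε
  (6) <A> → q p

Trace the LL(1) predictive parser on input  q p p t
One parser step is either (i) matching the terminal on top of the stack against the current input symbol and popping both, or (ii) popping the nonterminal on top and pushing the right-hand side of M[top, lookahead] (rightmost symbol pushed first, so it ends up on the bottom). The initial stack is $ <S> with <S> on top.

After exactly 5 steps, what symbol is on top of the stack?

     Stack      Input      Action
  1  $ <S>      q p p t $  expand <S> → <C>
  2  $ <C>      q p p t $  expand <C> → <A> p t
  3  $ t p <A>  q p p t $  expand <A> → q p
  4  $ t p p q  q p p t $  match q
  5  $ t p p    p p t $    match p
Stack after step 5: $ t p (top = p).

p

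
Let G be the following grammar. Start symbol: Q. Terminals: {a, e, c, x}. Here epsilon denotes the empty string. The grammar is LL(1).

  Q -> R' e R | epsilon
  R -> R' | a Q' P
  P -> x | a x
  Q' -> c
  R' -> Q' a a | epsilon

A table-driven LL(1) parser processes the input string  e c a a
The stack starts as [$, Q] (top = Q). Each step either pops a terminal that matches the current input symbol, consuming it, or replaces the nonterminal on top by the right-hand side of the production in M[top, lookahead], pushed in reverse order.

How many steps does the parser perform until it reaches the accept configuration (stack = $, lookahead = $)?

9

     Stack     Input      Action
  1  $ Q       e c a a $  expand Q -> R' e R
  2  $ R e R'  e c a a $  expand R' -> epsilon
  3  $ R e     e c a a $  match e
  4  $ R       c a a $    expand R -> R'
  5  $ R'      c a a $    expand R' -> Q' a a
  6  $ a a Q'  c a a $    expand Q' -> c
  7  $ a a c   c a a $    match c
  8  $ a a     a a $      match a
  9  $ a       a $        match a
Accept reached after 9 steps.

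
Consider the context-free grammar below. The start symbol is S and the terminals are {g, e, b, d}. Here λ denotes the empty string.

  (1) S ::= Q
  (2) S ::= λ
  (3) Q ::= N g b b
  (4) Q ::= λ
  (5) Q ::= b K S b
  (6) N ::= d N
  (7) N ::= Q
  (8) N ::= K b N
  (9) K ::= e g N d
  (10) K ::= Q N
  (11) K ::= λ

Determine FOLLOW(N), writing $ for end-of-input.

FIRST(S) = {λ, b, d, e, g}  (via Q)
FIRST(Q) = {λ, b, d, e, g}  (via N g b b)
FIRST(N) = {λ, b, d, e, g}  (via Q, K b N)
FIRST(K) = {λ, b, d, e, g}  (via Q N)
FOLLOW(S) includes $ since S is the start symbol.
FOLLOW(S): in Q::=b K S b, S is followed by b with FIRST {b}. Thus FOLLOW(S) = {$, b}.
FOLLOW(K): in Q::=b K S b, K is followed by S b with FIRST {b, d, e, g}; in N::=K b N, K is followed by b N with FIRST {b}. Thus FOLLOW(K) = {b, d, e, g}.
FOLLOW(N): in Q::=N g b b, N is followed by g b b with FIRST {g}; in N::=d N, the suffix after N is empty (adds nothing new); in N::=K b N, the suffix after N is empty (adds nothing new); in K::=e g N d, N is followed by d with FIRST {d}; in K::=Q N, the suffix after N is empty, so FOLLOW(N) ⊇ FOLLOW(K) = {b, d, e, g}. Thus FOLLOW(N) = {b, d, e, g}.
FOLLOW(Q): in S::=Q, the suffix after Q is empty, so FOLLOW(Q) ⊇ FOLLOW(S) = {$, b}; in N::=Q, the suffix after Q is empty, so FOLLOW(Q) ⊇ FOLLOW(N) = {b, d, e, g}; in K::=Q N, Q is followed by N with FIRST {λ, b, d, e, g}; in K::=Q N, the suffix after Q is nullable, so FOLLOW(Q) ⊇ FOLLOW(K) = {b, d, e, g}. Thus FOLLOW(Q) = {$, b, d, e, g}.

{b, d, e, g}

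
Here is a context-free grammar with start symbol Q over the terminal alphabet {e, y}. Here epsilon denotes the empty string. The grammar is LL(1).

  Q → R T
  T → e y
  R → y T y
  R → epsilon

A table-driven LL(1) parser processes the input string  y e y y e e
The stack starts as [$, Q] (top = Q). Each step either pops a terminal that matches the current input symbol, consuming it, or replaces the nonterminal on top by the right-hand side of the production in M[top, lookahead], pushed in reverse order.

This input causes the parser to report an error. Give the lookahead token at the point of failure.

      Stack      Input          Action
   1  $ Q        y e y y e e $  expand Q → R T
   2  $ T R      y e y y e e $  expand R → y T y
   3  $ T y T y  y e y y e e $  match y
   4  $ T y T    e y y e e $    expand T → e y
   5  $ T y y e  e y y e e $    match e
   6  $ T y y    y y e e $      match y
   7  $ T y      y e e $        match y
   8  $ T        e e $          expand T → e y
   9  $ y e      e e $          match e
  10  $ y        e $            error: top is terminal y but lookahead is e

e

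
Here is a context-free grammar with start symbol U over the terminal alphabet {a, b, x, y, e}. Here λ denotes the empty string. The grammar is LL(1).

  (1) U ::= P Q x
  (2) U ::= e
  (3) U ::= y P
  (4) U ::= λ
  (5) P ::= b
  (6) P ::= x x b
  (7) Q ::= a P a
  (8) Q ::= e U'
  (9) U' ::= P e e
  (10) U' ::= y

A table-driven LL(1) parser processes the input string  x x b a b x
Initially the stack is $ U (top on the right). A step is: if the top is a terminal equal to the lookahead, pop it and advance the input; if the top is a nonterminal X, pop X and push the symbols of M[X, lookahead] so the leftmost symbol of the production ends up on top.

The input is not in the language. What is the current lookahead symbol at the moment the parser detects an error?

      Stack        Input          Action
   1  $ U          x x b a b x $  expand U ::= P Q x
   2  $ x Q P      x x b a b x $  expand P ::= x x b
   3  $ x Q b x x  x x b a b x $  match x
   4  $ x Q b x    x b a b x $    match x
   5  $ x Q b      b a b x $      match b
   6  $ x Q        a b x $        expand Q ::= a P a
   7  $ x a P a    a b x $        match a
   8  $ x a P      b x $          expand P ::= b
   9  $ x a b      b x $          match b
  10  $ x a        x $            error: top is terminal a but lookahead is x

x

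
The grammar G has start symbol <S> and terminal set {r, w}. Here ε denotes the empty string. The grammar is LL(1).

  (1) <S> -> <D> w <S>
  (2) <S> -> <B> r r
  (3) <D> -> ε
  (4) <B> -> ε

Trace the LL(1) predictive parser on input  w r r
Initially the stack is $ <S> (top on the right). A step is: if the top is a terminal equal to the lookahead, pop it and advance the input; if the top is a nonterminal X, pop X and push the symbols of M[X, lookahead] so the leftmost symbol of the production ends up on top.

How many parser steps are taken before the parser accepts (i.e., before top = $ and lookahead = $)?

7

step 1: stack=$ <S>  input=w r r $  — expand <S> -> <D> w <S>
step 2: stack=$ <S> w <D>  input=w r r $  — expand <D> -> ε
step 3: stack=$ <S> w  input=w r r $  — match w
step 4: stack=$ <S>  input=r r $  — expand <S> -> <B> r r
step 5: stack=$ r r <B>  input=r r $  — expand <B> -> ε
step 6: stack=$ r r  input=r r $  — match r
step 7: stack=$ r  input=r $  — match r
Accept reached after 7 steps.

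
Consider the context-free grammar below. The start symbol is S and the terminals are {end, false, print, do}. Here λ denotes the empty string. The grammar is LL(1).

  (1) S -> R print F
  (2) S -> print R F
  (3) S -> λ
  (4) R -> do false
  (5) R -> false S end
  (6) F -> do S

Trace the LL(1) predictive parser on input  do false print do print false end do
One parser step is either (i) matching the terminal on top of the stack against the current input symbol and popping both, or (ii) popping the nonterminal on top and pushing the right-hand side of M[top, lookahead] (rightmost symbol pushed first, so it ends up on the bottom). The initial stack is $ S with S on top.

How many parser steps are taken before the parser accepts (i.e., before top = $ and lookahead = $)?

16

step 1: stack=$ S  input=do false print do print false end do $  — expand S -> R print F
step 2: stack=$ F print R  input=do false print do print false end do $  — expand R -> do false
step 3: stack=$ F print false do  input=do false print do print false end do $  — match do
step 4: stack=$ F print false  input=false print do print false end do $  — match false
step 5: stack=$ F print  input=print do print false end do $  — match print
step 6: stack=$ F  input=do print false end do $  — expand F -> do S
step 7: stack=$ S do  input=do print false end do $  — match do
step 8: stack=$ S  input=print false end do $  — expand S -> print R F
step 9: stack=$ F R print  input=print false end do $  — match print
step 10: stack=$ F R  input=false end do $  — expand R -> false S end
step 11: stack=$ F end S false  input=false end do $  — match false
step 12: stack=$ F end S  input=end do $  — expand S -> λ
step 13: stack=$ F end  input=end do $  — match end
step 14: stack=$ F  input=do $  — expand F -> do S
step 15: stack=$ S do  input=do $  — match do
step 16: stack=$ S  input=$  — expand S -> λ
Accept reached after 16 steps.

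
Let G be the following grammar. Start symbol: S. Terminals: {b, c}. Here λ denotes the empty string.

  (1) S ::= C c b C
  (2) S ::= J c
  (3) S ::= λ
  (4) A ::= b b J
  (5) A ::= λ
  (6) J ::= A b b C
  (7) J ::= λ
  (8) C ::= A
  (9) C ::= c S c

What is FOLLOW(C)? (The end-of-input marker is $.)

{$, b, c}

FIRST(A): from A::=b b J we get {b}; from A::=λ we get {λ}. So FIRST(A) = {λ, b}.
FIRST(J): from J::=A b b C we get {b}; from J::=λ we get {λ}. So FIRST(J) = {λ, b}.
FIRST(C): from C::=A we get {λ, b}; from C::=c S c we get {c}. So FIRST(C) = {λ, b, c}.
FIRST(S): from S::=C c b C we get {b, c}; from S::=J c we get {b, c}; from S::=λ we get {λ}. So FIRST(S) = {λ, b, c}.
FOLLOW(S) includes $ since S is the start symbol.
FOLLOW(S): in C::=c S c, S is followed by c with FIRST {c}. Thus FOLLOW(S) = {$, c}.
FOLLOW(A): in J::=A b b C, A is followed by b b C with FIRST {b}; in C::=A, the suffix after A is empty, so FOLLOW(A) ⊇ FOLLOW(C) = {$, b, c}. Thus FOLLOW(A) = {$, b, c}.
FOLLOW(J): in S::=J c, J is followed by c with FIRST {c}; in A::=b b J, the suffix after J is empty, so FOLLOW(J) ⊇ FOLLOW(A) = {$, b, c}. Thus FOLLOW(J) = {$, b, c}.
FOLLOW(C): in S::=C c b C (occurrence 1), C is followed by c b C with FIRST {c}; in S::=C c b C (occurrence 2), the suffix after C is empty, so FOLLOW(C) ⊇ FOLLOW(S) = {$, c}; in J::=A b b C, the suffix after C is empty, so FOLLOW(C) ⊇ FOLLOW(J) = {$, b, c}. Thus FOLLOW(C) = {$, b, c}.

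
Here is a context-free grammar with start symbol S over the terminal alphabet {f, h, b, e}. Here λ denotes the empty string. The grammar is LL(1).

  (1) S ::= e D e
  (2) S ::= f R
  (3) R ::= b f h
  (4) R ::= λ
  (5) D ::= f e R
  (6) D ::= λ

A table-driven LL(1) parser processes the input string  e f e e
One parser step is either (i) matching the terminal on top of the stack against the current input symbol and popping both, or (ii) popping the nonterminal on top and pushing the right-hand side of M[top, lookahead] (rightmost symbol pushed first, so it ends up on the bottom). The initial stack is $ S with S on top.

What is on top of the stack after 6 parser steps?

e

     Stack      Input      Action
  1  $ S        e f e e $  expand S ::= e D e
  2  $ e D e    e f e e $  match e
  3  $ e D      f e e $    expand D ::= f e R
  4  $ e R e f  f e e $    match f
  5  $ e R e    e e $      match e
  6  $ e R      e $        expand R ::= λ
Stack after step 6: $ e (top = e).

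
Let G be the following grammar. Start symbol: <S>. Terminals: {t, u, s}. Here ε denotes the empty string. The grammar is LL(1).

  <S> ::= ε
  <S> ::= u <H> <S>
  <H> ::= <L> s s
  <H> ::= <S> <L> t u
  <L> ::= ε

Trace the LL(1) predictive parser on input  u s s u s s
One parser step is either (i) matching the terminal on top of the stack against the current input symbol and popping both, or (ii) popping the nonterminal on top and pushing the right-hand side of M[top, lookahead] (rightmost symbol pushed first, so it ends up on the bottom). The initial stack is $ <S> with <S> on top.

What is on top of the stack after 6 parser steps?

step 1: stack=$ <S>  input=u s s u s s $  — expand <S> ::= u <H> <S>
step 2: stack=$ <S> <H> u  input=u s s u s s $  — match u
step 3: stack=$ <S> <H>  input=s s u s s $  — expand <H> ::= <L> s s
step 4: stack=$ <S> s s <L>  input=s s u s s $  — expand <L> ::= ε
step 5: stack=$ <S> s s  input=s s u s s $  — match s
step 6: stack=$ <S> s  input=s u s s $  — match s
Stack after step 6: $ <S> (top = <S>).

<S>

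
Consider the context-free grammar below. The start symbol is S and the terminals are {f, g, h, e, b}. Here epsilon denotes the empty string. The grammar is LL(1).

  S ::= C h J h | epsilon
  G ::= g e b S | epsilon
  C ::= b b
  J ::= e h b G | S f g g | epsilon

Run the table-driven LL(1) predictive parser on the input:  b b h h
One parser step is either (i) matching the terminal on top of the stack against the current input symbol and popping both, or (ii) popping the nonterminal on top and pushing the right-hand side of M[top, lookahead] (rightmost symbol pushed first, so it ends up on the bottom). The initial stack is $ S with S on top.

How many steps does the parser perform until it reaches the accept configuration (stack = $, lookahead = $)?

7

     Stack        Input      Action
  1  $ S          b b h h $  expand S ::= C h J h
  2  $ h J h C    b b h h $  expand C ::= b b
  3  $ h J h b b  b b h h $  match b
  4  $ h J h b    b h h $    match b
  5  $ h J h      h h $      match h
  6  $ h J        h $        expand J ::= epsilon
  7  $ h          h $        match h
Accept reached after 7 steps.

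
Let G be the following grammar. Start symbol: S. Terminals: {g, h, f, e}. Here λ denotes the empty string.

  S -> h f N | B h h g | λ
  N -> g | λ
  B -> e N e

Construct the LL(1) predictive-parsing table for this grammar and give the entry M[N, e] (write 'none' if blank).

N -> λ

FIRST(N): from N->g we get {g}; from N->λ we get {λ}. So FIRST(N) = {λ, g}.
FIRST(B): from B->e N e we get {e}. So FIRST(B) = {e}.
FIRST(S): from S->h f N we get {h}; from S->B h h g we get {e}; from S->λ we get {λ}. So FIRST(S) = {λ, e, h}.
FOLLOW(S) includes $ since S is the start symbol.
FOLLOW(S): S appears on no right-hand side. Thus FOLLOW(S) = {$}.
FOLLOW(N): in S->h f N, the suffix after N is empty, so FOLLOW(N) ⊇ FOLLOW(S) = {$}; in B->e N e, N is followed by e with FIRST {e}. Thus FOLLOW(N) = {$, e}.
For N -> g: FIRST(g) = {g}, so it goes in M[N, t] for t ∈ {g}.
For N -> λ: FIRST(λ) = {λ}, so it goes in M[N, t] for t ∈ {}; since λ ∈ FIRST, also for every t ∈ FOLLOW(N) = {$, e}.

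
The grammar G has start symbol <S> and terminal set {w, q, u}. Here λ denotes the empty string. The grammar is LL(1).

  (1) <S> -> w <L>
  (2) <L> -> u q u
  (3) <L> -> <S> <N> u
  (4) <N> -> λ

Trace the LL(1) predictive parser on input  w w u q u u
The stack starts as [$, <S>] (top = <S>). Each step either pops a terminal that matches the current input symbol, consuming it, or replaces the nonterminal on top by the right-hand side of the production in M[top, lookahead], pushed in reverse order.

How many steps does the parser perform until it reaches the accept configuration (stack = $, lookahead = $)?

11

      Stack          Input          Action
   1  $ <S>          w w u q u u $  expand <S> -> w <L>
   2  $ <L> w        w w u q u u $  match w
   3  $ <L>          w u q u u $    expand <L> -> <S> <N> u
   4  $ u <N> <S>    w u q u u $    expand <S> -> w <L>
   5  $ u <N> <L> w  w u q u u $    match w
   6  $ u <N> <L>    u q u u $      expand <L> -> u q u
   7  $ u <N> u q u  u q u u $      match u
   8  $ u <N> u q    q u u $        match q
   9  $ u <N> u      u u $          match u
  10  $ u <N>        u $            expand <N> -> λ
  11  $ u            u $            match u
Accept reached after 11 steps.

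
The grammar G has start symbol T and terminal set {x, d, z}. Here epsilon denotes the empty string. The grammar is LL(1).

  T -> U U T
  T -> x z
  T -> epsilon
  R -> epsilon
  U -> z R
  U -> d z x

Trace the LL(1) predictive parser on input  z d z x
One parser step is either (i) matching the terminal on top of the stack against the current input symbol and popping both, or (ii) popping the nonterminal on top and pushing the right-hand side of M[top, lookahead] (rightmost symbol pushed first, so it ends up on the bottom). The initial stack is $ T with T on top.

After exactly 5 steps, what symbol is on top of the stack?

d

step 1: stack=$ T  input=z d z x $  — expand T -> U U T
step 2: stack=$ T U U  input=z d z x $  — expand U -> z R
step 3: stack=$ T U R z  input=z d z x $  — match z
step 4: stack=$ T U R  input=d z x $  — expand R -> epsilon
step 5: stack=$ T U  input=d z x $  — expand U -> d z x
Stack after step 5: $ T x z d (top = d).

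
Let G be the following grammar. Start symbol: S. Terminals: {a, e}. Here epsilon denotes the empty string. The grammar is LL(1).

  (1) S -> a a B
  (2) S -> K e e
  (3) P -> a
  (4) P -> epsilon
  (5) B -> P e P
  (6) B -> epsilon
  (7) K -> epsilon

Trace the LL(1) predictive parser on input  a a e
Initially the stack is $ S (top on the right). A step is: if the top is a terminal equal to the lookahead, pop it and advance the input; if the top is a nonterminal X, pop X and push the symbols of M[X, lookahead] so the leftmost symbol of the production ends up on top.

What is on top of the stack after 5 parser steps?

e

     Stack    Input    Action
  1  $ S      a a e $  expand S -> a a B
  2  $ B a a  a a e $  match a
  3  $ B a    a e $    match a
  4  $ B      e $      expand B -> P e P
  5  $ P e P  e $      expand P -> epsilon
Stack after step 5: $ P e (top = e).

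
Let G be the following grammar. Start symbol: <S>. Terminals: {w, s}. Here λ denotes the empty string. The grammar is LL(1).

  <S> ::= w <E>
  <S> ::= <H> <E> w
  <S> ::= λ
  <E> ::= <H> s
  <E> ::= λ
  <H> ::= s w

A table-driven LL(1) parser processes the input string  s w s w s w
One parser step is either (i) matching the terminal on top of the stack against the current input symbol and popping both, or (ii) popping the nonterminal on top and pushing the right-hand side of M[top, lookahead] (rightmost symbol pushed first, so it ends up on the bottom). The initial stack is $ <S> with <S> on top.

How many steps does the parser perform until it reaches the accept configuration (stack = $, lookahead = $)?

step 1: stack=$ <S>  input=s w s w s w $  — expand <S> ::= <H> <E> w
step 2: stack=$ w <E> <H>  input=s w s w s w $  — expand <H> ::= s w
step 3: stack=$ w <E> w s  input=s w s w s w $  — match s
step 4: stack=$ w <E> w  input=w s w s w $  — match w
step 5: stack=$ w <E>  input=s w s w $  — expand <E> ::= <H> s
step 6: stack=$ w s <H>  input=s w s w $  — expand <H> ::= s w
step 7: stack=$ w s w s  input=s w s w $  — match s
step 8: stack=$ w s w  input=w s w $  — match w
step 9: stack=$ w s  input=s w $  — match s
step 10: stack=$ w  input=w $  — match w
Accept reached after 10 steps.

10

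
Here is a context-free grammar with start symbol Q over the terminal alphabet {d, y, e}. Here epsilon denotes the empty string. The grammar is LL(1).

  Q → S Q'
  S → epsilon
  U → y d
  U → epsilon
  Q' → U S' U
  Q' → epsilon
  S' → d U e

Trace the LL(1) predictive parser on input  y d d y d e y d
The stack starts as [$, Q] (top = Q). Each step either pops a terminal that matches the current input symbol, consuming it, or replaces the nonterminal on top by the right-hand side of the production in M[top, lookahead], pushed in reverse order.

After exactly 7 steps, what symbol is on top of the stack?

d

step 1: stack=$ Q  input=y d d y d e y d $  — expand Q → S Q'
step 2: stack=$ Q' S  input=y d d y d e y d $  — expand S → epsilon
step 3: stack=$ Q'  input=y d d y d e y d $  — expand Q' → U S' U
step 4: stack=$ U S' U  input=y d d y d e y d $  — expand U → y d
step 5: stack=$ U S' d y  input=y d d y d e y d $  — match y
step 6: stack=$ U S' d  input=d d y d e y d $  — match d
step 7: stack=$ U S'  input=d y d e y d $  — expand S' → d U e
Stack after step 7: $ U e U d (top = d).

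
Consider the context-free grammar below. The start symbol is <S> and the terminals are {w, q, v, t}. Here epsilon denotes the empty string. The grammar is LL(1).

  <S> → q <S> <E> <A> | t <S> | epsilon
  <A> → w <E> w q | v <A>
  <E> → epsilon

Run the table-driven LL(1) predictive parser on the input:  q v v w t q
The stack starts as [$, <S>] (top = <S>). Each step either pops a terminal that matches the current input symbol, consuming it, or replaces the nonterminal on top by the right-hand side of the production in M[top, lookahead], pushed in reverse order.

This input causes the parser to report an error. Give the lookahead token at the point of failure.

t

step 1: stack=$ <S>  input=q v v w t q $  — expand <S> → q <S> <E> <A>
step 2: stack=$ <A> <E> <S> q  input=q v v w t q $  — match q
step 3: stack=$ <A> <E> <S>  input=v v w t q $  — expand <S> → epsilon
step 4: stack=$ <A> <E>  input=v v w t q $  — expand <E> → epsilon
step 5: stack=$ <A>  input=v v w t q $  — expand <A> → v <A>
step 6: stack=$ <A> v  input=v v w t q $  — match v
step 7: stack=$ <A>  input=v w t q $  — expand <A> → v <A>
step 8: stack=$ <A> v  input=v w t q $  — match v
step 9: stack=$ <A>  input=w t q $  — expand <A> → w <E> w q
step 10: stack=$ q w <E> w  input=w t q $  — match w
step 11: stack=$ q w <E>  input=t q $  — error: M[<E>, t] is empty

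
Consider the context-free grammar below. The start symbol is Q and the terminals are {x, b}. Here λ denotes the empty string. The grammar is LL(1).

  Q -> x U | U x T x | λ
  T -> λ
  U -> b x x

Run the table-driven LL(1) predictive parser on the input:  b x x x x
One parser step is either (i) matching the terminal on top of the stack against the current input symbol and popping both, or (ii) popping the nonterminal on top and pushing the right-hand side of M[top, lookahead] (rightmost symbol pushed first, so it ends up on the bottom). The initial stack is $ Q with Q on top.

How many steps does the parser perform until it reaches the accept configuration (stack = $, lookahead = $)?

8

     Stack          Input        Action
  1  $ Q            b x x x x $  expand Q -> U x T x
  2  $ x T x U      b x x x x $  expand U -> b x x
  3  $ x T x x x b  b x x x x $  match b
  4  $ x T x x x    x x x x $    match x
  5  $ x T x x      x x x $      match x
  6  $ x T x        x x $        match x
  7  $ x T          x $          expand T -> λ
  8  $ x            x $          match x
Accept reached after 8 steps.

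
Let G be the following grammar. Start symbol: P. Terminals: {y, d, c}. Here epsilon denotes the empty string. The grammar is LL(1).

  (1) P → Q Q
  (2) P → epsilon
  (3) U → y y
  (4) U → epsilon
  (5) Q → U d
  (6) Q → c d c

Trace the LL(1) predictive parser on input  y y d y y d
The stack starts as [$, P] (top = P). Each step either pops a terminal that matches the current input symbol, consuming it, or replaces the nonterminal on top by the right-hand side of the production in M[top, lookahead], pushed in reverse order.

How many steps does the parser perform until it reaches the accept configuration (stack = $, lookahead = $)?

step 1: stack=$ P  input=y y d y y d $  — expand P → Q Q
step 2: stack=$ Q Q  input=y y d y y d $  — expand Q → U d
step 3: stack=$ Q d U  input=y y d y y d $  — expand U → y y
step 4: stack=$ Q d y y  input=y y d y y d $  — match y
step 5: stack=$ Q d y  input=y d y y d $  — match y
step 6: stack=$ Q d  input=d y y d $  — match d
step 7: stack=$ Q  input=y y d $  — expand Q → U d
step 8: stack=$ d U  input=y y d $  — expand U → y y
step 9: stack=$ d y y  input=y y d $  — match y
step 10: stack=$ d y  input=y d $  — match y
step 11: stack=$ d  input=d $  — match d
Accept reached after 11 steps.

11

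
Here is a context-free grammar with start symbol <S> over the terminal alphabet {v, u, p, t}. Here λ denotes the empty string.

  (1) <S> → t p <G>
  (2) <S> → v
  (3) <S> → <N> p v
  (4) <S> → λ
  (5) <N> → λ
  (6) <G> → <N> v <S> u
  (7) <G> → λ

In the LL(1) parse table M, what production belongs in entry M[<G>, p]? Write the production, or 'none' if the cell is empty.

none

FIRST(<N>) = {λ}
FIRST(<S>) = {λ, p, t, v}  (via <N> p v)
FIRST(<G>) = {λ, v}  (via <N> v <S> u)
FOLLOW(<S>) includes $ since <S> is the start symbol.
FOLLOW(<S>): in <G>→<N> v <S> u, <S> is followed by u with FIRST {u}. Thus FOLLOW(<S>) = {$, u}.
FOLLOW(<G>): in <S>→t p <G>, the suffix after <G> is empty, so FOLLOW(<G>) ⊇ FOLLOW(<S>) = {$, u}. Thus FOLLOW(<G>) = {$, u}.
For <G> → <N> v <S> u: FIRST(<N> v <S> u) = {v}, so it goes in M[<G>, t] for t ∈ {v}.
For <G> → λ: FIRST(λ) = {λ}, so it goes in M[<G>, t] for t ∈ {}; since λ ∈ FIRST, also for every t ∈ FOLLOW(<G>) = {$, u}.
None of these place a production in M[<G>, p].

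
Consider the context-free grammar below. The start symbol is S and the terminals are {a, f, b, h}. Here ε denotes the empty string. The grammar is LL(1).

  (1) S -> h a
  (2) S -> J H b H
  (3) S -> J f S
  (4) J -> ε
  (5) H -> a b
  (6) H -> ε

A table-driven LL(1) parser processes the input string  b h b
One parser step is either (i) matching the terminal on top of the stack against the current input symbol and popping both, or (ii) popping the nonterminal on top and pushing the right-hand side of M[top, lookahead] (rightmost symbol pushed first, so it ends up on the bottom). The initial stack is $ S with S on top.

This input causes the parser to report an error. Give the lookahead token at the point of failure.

step 1: stack=$ S  input=b h b $  — expand S -> J H b H
step 2: stack=$ H b H J  input=b h b $  — expand J -> ε
step 3: stack=$ H b H  input=b h b $  — expand H -> ε
step 4: stack=$ H b  input=b h b $  — match b
step 5: stack=$ H  input=h b $  — error: M[H, h] is empty

h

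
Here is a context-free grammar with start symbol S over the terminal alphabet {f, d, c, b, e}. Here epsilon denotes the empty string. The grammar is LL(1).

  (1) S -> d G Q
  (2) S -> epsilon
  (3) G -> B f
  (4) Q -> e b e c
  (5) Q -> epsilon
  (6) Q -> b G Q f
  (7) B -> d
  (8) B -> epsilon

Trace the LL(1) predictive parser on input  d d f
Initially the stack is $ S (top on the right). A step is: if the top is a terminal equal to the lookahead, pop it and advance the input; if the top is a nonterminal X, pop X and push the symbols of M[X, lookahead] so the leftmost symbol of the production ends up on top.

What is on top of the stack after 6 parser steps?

     Stack    Input    Action
  1  $ S      d d f $  expand S -> d G Q
  2  $ Q G d  d d f $  match d
  3  $ Q G    d f $    expand G -> B f
  4  $ Q f B  d f $    expand B -> d
  5  $ Q f d  d f $    match d
  6  $ Q f    f $      match f
Stack after step 6: $ Q (top = Q).

Q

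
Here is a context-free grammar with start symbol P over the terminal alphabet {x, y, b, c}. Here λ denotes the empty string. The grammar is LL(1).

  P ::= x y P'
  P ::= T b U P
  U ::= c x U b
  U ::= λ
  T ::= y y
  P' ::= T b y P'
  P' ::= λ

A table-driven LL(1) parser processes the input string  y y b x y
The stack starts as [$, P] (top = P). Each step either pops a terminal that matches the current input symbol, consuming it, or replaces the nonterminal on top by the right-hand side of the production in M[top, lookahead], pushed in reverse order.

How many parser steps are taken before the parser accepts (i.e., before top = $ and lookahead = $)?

10

      Stack        Input        Action
   1  $ P          y y b x y $  expand P ::= T b U P
   2  $ P U b T    y y b x y $  expand T ::= y y
   3  $ P U b y y  y y b x y $  match y
   4  $ P U b y    y b x y $    match y
   5  $ P U b      b x y $      match b
   6  $ P U        x y $        expand U ::= λ
   7  $ P          x y $        expand P ::= x y P'
   8  $ P' y x     x y $        match x
   9  $ P' y       y $          match y
  10  $ P'         $            expand P' ::= λ
Accept reached after 10 steps.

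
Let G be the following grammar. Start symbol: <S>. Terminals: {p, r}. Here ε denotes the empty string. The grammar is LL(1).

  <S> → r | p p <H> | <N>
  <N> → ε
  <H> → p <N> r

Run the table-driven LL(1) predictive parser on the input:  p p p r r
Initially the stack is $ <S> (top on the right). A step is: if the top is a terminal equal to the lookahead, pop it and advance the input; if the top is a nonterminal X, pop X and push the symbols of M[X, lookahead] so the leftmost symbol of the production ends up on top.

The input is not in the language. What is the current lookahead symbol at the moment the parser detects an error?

step 1: stack=$ <S>  input=p p p r r $  — expand <S> → p p <H>
step 2: stack=$ <H> p p  input=p p p r r $  — match p
step 3: stack=$ <H> p  input=p p r r $  — match p
step 4: stack=$ <H>  input=p r r $  — expand <H> → p <N> r
step 5: stack=$ r <N> p  input=p r r $  — match p
step 6: stack=$ r <N>  input=r r $  — expand <N> → ε
step 7: stack=$ r  input=r r $  — match r
step 8: stack=$  input=r $  — error: stack empty but input remains

r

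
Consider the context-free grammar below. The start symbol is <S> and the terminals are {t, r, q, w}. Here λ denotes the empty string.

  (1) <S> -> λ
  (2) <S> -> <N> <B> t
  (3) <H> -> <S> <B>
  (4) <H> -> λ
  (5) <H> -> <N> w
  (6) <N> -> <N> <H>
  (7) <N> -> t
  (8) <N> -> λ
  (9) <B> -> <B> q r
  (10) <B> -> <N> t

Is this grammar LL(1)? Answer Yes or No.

No

FIRST(<S>) = {λ, t, w}
FIRST(<H>) = {λ, t, w}
FIRST(<N>) = {λ, t, w}
FIRST(<B>) = {t, w}
FOLLOW(<S>) = {$, t, w}
FOLLOW(<H>) = {t, w}
FOLLOW(<N>) = {t, w}
FOLLOW(<B>) = {q, t, w}
Cell M[<B>, t] receives both <B> -> <B> q r and <B> -> <N> t — the grammar is not LL(1).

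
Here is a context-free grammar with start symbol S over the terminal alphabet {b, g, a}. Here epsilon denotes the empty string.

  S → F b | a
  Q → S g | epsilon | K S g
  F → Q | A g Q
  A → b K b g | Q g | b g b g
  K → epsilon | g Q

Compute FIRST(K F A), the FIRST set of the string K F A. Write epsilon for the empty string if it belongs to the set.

{a, b, g}

FIRST(K): from K→epsilon we get {epsilon}; from K→g Q we get {g}. So FIRST(K) = {epsilon, g}.
FIRST(S): from S→F b we get {a, b, g}; from S→a we get {a}. So FIRST(S) = {a, b, g}.
FIRST(Q): from Q→S g we get {a, b, g}; from Q→epsilon we get {epsilon}; from Q→K S g we get {a, b, g}. So FIRST(Q) = {epsilon, a, b, g}.
FIRST(A): from A→b K b g we get {b}; from A→Q g we get {a, b, g}; from A→b g b g we get {b}. So FIRST(A) = {a, b, g}.
FIRST(F): from F→Q we get {epsilon, a, b, g}; from F→A g Q we get {a, b, g}. So FIRST(F) = {epsilon, a, b, g}.
FIRST(K F A): take FIRST of each symbol in turn, carrying on past any symbol whose FIRST contains epsilon; result {a, b, g}.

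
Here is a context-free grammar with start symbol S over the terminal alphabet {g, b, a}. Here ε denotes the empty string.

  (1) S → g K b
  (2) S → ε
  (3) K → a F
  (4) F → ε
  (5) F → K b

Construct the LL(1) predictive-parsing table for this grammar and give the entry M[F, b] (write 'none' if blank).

FIRST(S) = {ε, g}
FIRST(K) = {a}
FIRST(F) = {ε, a}  (via K b)
FOLLOW(S) includes $ since S is the start symbol.
FOLLOW(K): in S→g K b, K is followed by b with FIRST {b}; in F→K b, K is followed by b with FIRST {b}. Thus FOLLOW(K) = {b}.
FOLLOW(F): in K→a F, the suffix after F is empty, so FOLLOW(F) ⊇ FOLLOW(K) = {b}. Thus FOLLOW(F) = {b}.
For F → ε: FIRST(ε) = {ε}, so it goes in M[F, t] for t ∈ {}; since ε ∈ FIRST, also for every t ∈ FOLLOW(F) = {b}.
For F → K b: FIRST(K b) = {a}, so it goes in M[F, t] for t ∈ {a}.

F → ε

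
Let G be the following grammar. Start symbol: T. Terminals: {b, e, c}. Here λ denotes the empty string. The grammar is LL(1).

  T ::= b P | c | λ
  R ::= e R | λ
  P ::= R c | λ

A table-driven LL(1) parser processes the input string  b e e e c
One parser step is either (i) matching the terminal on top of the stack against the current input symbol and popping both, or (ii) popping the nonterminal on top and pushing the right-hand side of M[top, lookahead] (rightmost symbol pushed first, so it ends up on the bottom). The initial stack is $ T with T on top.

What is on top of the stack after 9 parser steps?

     Stack    Input        Action
  1  $ T      b e e e c $  expand T ::= b P
  2  $ P b    b e e e c $  match b
  3  $ P      e e e c $    expand P ::= R c
  4  $ c R    e e e c $    expand R ::= e R
  5  $ c R e  e e e c $    match e
  6  $ c R    e e c $      expand R ::= e R
  7  $ c R e  e e c $      match e
  8  $ c R    e c $        expand R ::= e R
  9  $ c R e  e c $        match e
Stack after step 9: $ c R (top = R).

R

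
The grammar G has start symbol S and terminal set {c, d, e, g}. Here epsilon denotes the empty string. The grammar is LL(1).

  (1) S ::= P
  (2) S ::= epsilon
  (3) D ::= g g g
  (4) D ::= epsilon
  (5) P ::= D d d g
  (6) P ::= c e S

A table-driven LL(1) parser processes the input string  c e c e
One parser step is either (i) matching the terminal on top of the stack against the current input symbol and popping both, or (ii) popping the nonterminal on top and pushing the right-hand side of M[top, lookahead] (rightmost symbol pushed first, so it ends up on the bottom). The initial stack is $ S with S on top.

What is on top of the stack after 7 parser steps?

step 1: stack=$ S  input=c e c e $  — expand S ::= P
step 2: stack=$ P  input=c e c e $  — expand P ::= c e S
step 3: stack=$ S e c  input=c e c e $  — match c
step 4: stack=$ S e  input=e c e $  — match e
step 5: stack=$ S  input=c e $  — expand S ::= P
step 6: stack=$ P  input=c e $  — expand P ::= c e S
step 7: stack=$ S e c  input=c e $  — match c
Stack after step 7: $ S e (top = e).

e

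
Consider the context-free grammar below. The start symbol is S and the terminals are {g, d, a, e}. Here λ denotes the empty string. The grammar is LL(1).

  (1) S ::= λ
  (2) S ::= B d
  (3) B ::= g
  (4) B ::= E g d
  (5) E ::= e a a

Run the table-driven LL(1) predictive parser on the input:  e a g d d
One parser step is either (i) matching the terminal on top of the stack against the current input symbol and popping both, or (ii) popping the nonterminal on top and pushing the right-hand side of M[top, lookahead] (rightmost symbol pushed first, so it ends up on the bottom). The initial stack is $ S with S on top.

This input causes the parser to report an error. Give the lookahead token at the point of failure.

g

     Stack          Input        Action
  1  $ S            e a g d d $  expand S ::= B d
  2  $ d B          e a g d d $  expand B ::= E g d
  3  $ d d g E      e a g d d $  expand E ::= e a a
  4  $ d d g a a e  e a g d d $  match e
  5  $ d d g a a    a g d d $    match a
  6  $ d d g a      g d d $      error: top is terminal a but lookahead is g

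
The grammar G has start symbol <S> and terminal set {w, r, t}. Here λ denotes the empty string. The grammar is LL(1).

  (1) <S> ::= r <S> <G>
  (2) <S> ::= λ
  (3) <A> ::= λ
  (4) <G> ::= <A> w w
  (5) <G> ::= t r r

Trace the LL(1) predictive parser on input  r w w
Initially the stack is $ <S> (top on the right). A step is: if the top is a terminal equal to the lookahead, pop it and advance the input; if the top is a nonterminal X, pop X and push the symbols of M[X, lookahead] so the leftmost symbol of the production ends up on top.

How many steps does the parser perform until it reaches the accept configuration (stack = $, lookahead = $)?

7

     Stack        Input    Action
  1  $ <S>        r w w $  expand <S> ::= r <S> <G>
  2  $ <G> <S> r  r w w $  match r
  3  $ <G> <S>    w w $    expand <S> ::= λ
  4  $ <G>        w w $    expand <G> ::= <A> w w
  5  $ w w <A>    w w $    expand <A> ::= λ
  6  $ w w        w w $    match w
  7  $ w          w $      match w
Accept reached after 7 steps.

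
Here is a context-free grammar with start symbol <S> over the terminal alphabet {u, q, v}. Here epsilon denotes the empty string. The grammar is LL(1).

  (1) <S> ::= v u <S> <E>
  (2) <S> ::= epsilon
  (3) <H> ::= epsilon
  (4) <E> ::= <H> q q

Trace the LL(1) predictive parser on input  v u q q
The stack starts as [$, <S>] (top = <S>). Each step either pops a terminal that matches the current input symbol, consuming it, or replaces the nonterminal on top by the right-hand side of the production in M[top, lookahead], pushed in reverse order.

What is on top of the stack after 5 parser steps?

step 1: stack=$ <S>  input=v u q q $  — expand <S> ::= v u <S> <E>
step 2: stack=$ <E> <S> u v  input=v u q q $  — match v
step 3: stack=$ <E> <S> u  input=u q q $  — match u
step 4: stack=$ <E> <S>  input=q q $  — expand <S> ::= epsilon
step 5: stack=$ <E>  input=q q $  — expand <E> ::= <H> q q
Stack after step 5: $ q q <H> (top = <H>).

<H>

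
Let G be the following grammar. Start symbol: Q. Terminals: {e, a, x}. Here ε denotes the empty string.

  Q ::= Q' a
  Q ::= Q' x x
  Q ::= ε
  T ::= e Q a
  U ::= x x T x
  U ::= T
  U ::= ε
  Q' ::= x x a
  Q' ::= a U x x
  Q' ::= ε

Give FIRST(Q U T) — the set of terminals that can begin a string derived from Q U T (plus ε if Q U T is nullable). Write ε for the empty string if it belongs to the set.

{a, e, x}

FIRST(T) = {e}
FIRST(Q') = {ε, a, x}
FIRST(Q) = {ε, a, x}  (via Q' a, Q' x x)
FIRST(U) = {ε, e, x}  (via T)
FIRST(Q U T): take FIRST of each symbol in turn, carrying on past any symbol whose FIRST contains ε; result {a, e, x}.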